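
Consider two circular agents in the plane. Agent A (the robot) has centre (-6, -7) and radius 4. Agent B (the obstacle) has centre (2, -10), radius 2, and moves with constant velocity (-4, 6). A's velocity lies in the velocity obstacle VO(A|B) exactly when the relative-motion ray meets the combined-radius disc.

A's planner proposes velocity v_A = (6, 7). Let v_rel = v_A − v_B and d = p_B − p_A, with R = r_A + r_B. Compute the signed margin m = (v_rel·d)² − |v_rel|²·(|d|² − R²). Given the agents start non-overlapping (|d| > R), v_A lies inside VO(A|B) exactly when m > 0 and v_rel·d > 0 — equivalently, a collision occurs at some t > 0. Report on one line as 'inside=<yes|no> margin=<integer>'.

d = (8, -3),  |d|² = 73;  R = 4+2 = 6,  c = 73−6² = 37
v_rel = (10, 1),  |v_rel|² = 101;  v_rel·d = (10)·(8) + (1)·(-3) = 77
101·t² − 154·t + 37 = 0  ⇒  m = 77² − 101·37 = 2192
m = 2192 > 0,  v_rel·d = 77 > 0  ⇒  inside

inside=yes margin=2192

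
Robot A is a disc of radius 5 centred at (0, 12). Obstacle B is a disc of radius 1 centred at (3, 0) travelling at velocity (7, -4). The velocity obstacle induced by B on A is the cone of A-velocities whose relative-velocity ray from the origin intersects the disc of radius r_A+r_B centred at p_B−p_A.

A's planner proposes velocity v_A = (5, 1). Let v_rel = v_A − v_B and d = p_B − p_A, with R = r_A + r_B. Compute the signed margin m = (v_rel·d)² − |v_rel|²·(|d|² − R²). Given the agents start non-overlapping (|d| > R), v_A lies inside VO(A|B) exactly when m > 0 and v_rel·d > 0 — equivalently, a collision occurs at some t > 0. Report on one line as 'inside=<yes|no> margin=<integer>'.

d = (3, -12),  |d|² = 153;  R = 5+1 = 6,  c = 153−6² = 117
v_rel = (-2, 5),  |v_rel|² = 29;  v_rel·d = (-2)·(3) + (5)·(-12) = -66
29·t² + 132·t + 117 = 0  ⇒  m = (-66)² − 29·117 = 963
m = 963 > 0,  v_rel·d = -66 < 0  ⇒  outside

inside=no margin=963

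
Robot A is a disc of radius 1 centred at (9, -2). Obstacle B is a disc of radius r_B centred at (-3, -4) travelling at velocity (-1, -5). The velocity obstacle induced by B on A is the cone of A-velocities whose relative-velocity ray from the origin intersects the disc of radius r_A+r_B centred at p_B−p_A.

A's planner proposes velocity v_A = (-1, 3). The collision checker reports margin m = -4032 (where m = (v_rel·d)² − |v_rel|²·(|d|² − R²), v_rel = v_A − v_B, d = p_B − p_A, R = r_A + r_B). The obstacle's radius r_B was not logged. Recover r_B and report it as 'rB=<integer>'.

m = -4032
d = (-12, -2);  v_rel = (0, 8),  |v_rel|² = 64
v_rel×d = (0)·(-2) − (8)·(-12) = 96
since m = R²·64 − 96²:  R² = (9216 + -4032) / 64 = 81
R = √81 = 9  ⇒  r_B = 9 − 1 = 8

rB=8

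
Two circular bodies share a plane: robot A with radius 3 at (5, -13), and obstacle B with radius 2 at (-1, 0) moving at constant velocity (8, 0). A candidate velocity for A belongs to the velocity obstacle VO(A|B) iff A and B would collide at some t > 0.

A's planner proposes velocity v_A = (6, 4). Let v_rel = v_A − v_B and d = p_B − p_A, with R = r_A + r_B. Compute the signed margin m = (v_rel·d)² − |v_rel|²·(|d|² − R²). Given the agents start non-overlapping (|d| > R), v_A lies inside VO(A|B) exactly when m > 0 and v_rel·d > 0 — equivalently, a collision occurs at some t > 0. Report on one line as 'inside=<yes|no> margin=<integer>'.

d = (-6, 13),  |d|² = 205;  R = 3+2 = 5,  c = 205−5² = 180
v_rel = (-2, 4),  |v_rel|² = 20;  v_rel·d = (-2)·(-6) + (4)·(13) = 64
20·t² − 128·t + 180 = 0  ⇒  m = 64² − 20·180 = 496
m = 496 > 0,  v_rel·d = 64 > 0  ⇒  inside

inside=yes margin=496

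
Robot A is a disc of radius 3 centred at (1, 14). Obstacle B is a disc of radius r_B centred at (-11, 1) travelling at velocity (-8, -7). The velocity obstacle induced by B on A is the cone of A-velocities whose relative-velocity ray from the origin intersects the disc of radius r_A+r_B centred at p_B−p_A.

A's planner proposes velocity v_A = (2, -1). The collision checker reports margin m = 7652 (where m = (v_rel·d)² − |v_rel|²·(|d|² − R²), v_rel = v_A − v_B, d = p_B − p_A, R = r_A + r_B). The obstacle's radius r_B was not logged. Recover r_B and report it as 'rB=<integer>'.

m = 7652
d = (-12, -13);  v_rel = (10, 6),  |v_rel|² = 136
v_rel×d = (10)·(-13) − (6)·(-12) = -58
since m = R²·136 − (-58)²:  R² = (3364 + 7652) / 136 = 81
R = √81 = 9  ⇒  r_B = 9 − 3 = 6

rB=6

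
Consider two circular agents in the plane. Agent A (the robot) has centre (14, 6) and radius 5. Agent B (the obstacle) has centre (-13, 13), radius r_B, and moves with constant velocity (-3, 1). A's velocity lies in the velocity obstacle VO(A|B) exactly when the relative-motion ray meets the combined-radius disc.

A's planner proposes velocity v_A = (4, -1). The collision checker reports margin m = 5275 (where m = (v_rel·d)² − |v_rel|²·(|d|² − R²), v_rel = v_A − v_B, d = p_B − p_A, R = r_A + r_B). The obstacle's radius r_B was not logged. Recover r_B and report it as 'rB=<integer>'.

m = 5275
d = (-27, 7);  v_rel = (7, -2),  |v_rel|² = 53
v_rel×d = (7)·(7) − (-2)·(-27) = -5
since m = R²·53 − (-5)²:  R² = (25 + 5275) / 53 = 100
R = √100 = 10  ⇒  r_B = 10 − 5 = 5

rB=5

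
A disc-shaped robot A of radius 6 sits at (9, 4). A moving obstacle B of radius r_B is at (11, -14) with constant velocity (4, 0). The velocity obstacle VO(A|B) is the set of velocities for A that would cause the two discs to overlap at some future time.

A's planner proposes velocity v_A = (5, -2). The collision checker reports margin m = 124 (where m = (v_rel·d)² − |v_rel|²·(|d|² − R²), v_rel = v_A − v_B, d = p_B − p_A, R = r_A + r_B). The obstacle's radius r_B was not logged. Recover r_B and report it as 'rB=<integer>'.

m = 124
d = (2, -18);  v_rel = (1, -2),  |v_rel|² = 5
v_rel×d = (1)·(-18) − (-2)·(2) = -14
since m = R²·5 − (-14)²:  R² = (196 + 124) / 5 = 64
R = √64 = 8  ⇒  r_B = 8 − 6 = 2

rB=2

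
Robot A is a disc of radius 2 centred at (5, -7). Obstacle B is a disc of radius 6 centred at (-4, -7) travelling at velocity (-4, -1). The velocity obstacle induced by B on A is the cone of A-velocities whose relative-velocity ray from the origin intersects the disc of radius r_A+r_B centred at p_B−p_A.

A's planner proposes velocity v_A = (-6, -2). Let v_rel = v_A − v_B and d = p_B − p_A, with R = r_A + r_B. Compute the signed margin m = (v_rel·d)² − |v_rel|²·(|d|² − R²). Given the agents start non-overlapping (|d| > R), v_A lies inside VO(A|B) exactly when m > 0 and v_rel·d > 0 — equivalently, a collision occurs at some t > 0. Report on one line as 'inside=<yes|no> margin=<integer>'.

d = (-9, 0),  |d|² = 81;  R = 2+6 = 8,  c = 81−8² = 17
v_rel = (-2, -1),  |v_rel|² = 5;  v_rel·d = (-2)·(-9) + (-1)·(0) = 18
5·t² − 36·t + 17 = 0  ⇒  m = 18² − 5·17 = 239
m = 239 > 0,  v_rel·d = 18 > 0  ⇒  inside

inside=yes margin=239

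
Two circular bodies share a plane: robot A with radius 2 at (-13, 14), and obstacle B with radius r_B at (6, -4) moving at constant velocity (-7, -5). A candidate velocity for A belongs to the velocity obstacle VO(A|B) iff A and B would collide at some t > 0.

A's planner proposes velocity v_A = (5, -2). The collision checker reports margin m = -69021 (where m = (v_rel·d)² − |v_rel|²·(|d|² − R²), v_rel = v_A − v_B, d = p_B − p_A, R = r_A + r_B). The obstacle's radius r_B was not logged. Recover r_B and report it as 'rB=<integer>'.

m = -69021
d = (19, -18);  v_rel = (12, 3),  |v_rel|² = 153
v_rel×d = (12)·(-18) − (3)·(19) = -273
since m = R²·153 − (-273)²:  R² = (74529 + -69021) / 153 = 36
R = √36 = 6  ⇒  r_B = 6 − 2 = 4

rB=4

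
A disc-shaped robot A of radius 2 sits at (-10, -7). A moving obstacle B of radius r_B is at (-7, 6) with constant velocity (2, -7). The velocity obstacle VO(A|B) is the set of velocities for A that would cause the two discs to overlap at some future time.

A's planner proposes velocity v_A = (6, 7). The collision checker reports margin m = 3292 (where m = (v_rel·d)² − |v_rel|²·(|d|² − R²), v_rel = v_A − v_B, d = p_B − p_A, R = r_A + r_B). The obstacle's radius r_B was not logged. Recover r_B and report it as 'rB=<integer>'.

m = 3292
d = (3, 13);  v_rel = (4, 14),  |v_rel|² = 212
v_rel×d = (4)·(13) − (14)·(3) = 10
since m = R²·212 − 10²:  R² = (100 + 3292) / 212 = 16
R = √16 = 4  ⇒  r_B = 4 − 2 = 2

rB=2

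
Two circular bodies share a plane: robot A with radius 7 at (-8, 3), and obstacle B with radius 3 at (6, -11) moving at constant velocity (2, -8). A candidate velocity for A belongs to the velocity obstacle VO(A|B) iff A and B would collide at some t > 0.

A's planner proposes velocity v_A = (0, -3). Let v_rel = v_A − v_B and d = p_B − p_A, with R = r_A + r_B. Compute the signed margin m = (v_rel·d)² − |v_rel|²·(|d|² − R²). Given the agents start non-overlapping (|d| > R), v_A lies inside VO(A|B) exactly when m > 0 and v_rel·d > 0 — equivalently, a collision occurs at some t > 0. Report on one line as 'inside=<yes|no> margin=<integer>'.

d = (14, -14),  |d|² = 392;  R = 7+3 = 10,  c = 392−10² = 292
v_rel = (-2, 5),  |v_rel|² = 29;  v_rel·d = (-2)·(14) + (5)·(-14) = -98
29·t² + 196·t + 292 = 0  ⇒  m = (-98)² − 29·292 = 1136
m = 1136 > 0,  v_rel·d = -98 < 0  ⇒  outside

inside=no margin=1136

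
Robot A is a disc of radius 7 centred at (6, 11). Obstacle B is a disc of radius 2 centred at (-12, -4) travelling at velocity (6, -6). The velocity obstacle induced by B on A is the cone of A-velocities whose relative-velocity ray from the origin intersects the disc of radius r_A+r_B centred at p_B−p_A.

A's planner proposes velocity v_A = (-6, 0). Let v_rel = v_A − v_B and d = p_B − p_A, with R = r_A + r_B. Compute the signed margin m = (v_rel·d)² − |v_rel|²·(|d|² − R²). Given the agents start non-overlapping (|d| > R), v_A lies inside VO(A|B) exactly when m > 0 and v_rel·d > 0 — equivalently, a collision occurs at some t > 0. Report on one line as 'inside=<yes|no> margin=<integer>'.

d = (-18, -15),  |d|² = 549;  R = 7+2 = 9,  c = 549−9² = 468
v_rel = (-12, 6),  |v_rel|² = 180;  v_rel·d = (-12)·(-18) + (6)·(-15) = 126
180·t² − 252·t + 468 = 0  ⇒  m = 126² − 180·468 = -68364
m = -68364 < 0,  v_rel·d = 126 > 0  ⇒  outside

inside=no margin=-68364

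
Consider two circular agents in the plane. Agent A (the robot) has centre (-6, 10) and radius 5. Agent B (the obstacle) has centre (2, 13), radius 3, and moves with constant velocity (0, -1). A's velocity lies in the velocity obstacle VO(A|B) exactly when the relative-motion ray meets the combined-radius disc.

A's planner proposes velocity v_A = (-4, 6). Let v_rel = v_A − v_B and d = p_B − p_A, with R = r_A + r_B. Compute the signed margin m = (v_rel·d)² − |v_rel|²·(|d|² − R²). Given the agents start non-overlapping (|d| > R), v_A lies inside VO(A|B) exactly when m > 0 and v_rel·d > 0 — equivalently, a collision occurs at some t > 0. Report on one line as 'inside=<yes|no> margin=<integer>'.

d = (8, 3),  |d|² = 73;  R = 5+3 = 8,  c = 73−8² = 9
v_rel = (-4, 7),  |v_rel|² = 65;  v_rel·d = (-4)·(8) + (7)·(3) = -11
65·t² + 22·t + 9 = 0  ⇒  m = (-11)² − 65·9 = -464
m = -464 < 0,  v_rel·d = -11 < 0  ⇒  outside

inside=no margin=-464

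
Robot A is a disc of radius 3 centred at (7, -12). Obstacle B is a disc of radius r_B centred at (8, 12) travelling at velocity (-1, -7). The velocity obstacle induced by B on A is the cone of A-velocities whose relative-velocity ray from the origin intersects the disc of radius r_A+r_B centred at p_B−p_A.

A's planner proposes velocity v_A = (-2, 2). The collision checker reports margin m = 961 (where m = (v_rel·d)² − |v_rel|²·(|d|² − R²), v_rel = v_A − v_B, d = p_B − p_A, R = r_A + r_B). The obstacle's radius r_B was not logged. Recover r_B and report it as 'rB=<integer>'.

m = 961
d = (1, 24);  v_rel = (-1, 9),  |v_rel|² = 82
v_rel×d = (-1)·(24) − (9)·(1) = -33
since m = R²·82 − (-33)²:  R² = (1089 + 961) / 82 = 25
R = √25 = 5  ⇒  r_B = 5 − 3 = 2

rB=2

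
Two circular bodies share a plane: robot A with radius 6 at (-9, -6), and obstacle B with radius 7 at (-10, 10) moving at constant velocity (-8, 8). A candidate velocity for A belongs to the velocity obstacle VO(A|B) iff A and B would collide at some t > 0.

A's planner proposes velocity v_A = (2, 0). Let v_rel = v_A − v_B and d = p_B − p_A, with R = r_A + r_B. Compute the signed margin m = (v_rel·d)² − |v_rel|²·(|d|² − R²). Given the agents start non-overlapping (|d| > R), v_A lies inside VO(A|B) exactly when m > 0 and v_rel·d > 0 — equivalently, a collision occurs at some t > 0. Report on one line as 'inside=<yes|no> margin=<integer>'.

d = (-1, 16),  |d|² = 257;  R = 6+7 = 13,  c = 257−13² = 88
v_rel = (10, -8),  |v_rel|² = 164;  v_rel·d = (10)·(-1) + (-8)·(16) = -138
164·t² + 276·t + 88 = 0  ⇒  m = (-138)² − 164·88 = 4612
m = 4612 > 0,  v_rel·d = -138 < 0  ⇒  outside

inside=no margin=4612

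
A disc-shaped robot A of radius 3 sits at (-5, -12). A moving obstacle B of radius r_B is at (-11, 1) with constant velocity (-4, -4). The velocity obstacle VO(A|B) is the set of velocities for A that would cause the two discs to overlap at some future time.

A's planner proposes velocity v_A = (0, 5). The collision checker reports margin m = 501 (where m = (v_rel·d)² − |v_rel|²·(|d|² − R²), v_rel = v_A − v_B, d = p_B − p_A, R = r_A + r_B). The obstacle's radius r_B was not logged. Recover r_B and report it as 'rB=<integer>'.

m = 501
d = (-6, 13);  v_rel = (4, 9),  |v_rel|² = 97
v_rel×d = (4)·(13) − (9)·(-6) = 106
since m = R²·97 − 106²:  R² = (11236 + 501) / 97 = 121
R = √121 = 11  ⇒  r_B = 11 − 3 = 8

rB=8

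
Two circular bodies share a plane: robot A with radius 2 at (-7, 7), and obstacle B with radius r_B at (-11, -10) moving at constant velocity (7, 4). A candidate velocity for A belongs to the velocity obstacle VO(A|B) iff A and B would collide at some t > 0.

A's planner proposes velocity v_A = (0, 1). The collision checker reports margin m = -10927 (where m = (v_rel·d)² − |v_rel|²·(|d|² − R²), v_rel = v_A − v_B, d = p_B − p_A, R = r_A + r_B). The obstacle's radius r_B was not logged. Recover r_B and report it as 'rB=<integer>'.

m = -10927
d = (-4, -17);  v_rel = (-7, -3),  |v_rel|² = 58
v_rel×d = (-7)·(-17) − (-3)·(-4) = 107
since m = R²·58 − 107²:  R² = (11449 + -10927) / 58 = 9
R = √9 = 3  ⇒  r_B = 3 − 2 = 1

rB=1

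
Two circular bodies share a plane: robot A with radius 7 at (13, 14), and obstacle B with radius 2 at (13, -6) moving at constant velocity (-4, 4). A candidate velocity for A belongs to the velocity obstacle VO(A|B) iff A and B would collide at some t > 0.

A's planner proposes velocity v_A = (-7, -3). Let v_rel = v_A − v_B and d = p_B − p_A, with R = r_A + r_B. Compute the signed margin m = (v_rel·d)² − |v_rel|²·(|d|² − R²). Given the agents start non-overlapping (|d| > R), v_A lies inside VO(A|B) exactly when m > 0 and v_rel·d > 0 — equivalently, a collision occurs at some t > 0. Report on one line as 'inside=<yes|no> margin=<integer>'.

d = (0, -20),  |d|² = 400;  R = 7+2 = 9,  c = 400−9² = 319
v_rel = (-3, -7),  |v_rel|² = 58;  v_rel·d = (-3)·(0) + (-7)·(-20) = 140
58·t² − 280·t + 319 = 0  ⇒  m = 140² − 58·319 = 1098
m = 1098 > 0,  v_rel·d = 140 > 0  ⇒  inside

inside=yes margin=1098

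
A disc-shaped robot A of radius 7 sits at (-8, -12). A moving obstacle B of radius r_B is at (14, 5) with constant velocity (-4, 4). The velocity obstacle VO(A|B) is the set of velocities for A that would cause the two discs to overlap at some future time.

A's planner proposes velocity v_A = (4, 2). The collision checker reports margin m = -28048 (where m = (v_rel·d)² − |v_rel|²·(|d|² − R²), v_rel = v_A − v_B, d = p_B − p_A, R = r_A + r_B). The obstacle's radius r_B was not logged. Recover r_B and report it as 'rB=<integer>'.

m = -28048
d = (22, 17);  v_rel = (8, -2),  |v_rel|² = 68
v_rel×d = (8)·(17) − (-2)·(22) = 180
since m = R²·68 − 180²:  R² = (32400 + -28048) / 68 = 64
R = √64 = 8  ⇒  r_B = 8 − 7 = 1

rB=1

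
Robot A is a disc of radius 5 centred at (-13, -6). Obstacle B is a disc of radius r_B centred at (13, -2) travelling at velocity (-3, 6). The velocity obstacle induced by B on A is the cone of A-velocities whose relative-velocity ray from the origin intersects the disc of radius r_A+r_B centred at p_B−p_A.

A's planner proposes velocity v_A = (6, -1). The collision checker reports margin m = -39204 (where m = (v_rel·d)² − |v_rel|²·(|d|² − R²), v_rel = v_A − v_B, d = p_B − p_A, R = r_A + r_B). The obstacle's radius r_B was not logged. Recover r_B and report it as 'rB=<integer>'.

m = -39204
d = (26, 4);  v_rel = (9, -7),  |v_rel|² = 130
v_rel×d = (9)·(4) − (-7)·(26) = 218
since m = R²·130 − 218²:  R² = (47524 + -39204) / 130 = 64
R = √64 = 8  ⇒  r_B = 8 − 5 = 3

rB=3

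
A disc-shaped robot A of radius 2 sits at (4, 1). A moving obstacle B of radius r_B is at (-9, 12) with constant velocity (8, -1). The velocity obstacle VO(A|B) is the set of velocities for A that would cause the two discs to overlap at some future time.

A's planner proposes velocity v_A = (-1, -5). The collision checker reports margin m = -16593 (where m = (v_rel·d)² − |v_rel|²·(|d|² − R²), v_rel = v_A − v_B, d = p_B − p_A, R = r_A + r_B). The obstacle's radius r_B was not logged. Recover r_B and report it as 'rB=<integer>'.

m = -16593
d = (-13, 11);  v_rel = (-9, -4),  |v_rel|² = 97
v_rel×d = (-9)·(11) − (-4)·(-13) = -151
since m = R²·97 − (-151)²:  R² = (22801 + -16593) / 97 = 64
R = √64 = 8  ⇒  r_B = 8 − 2 = 6

rB=6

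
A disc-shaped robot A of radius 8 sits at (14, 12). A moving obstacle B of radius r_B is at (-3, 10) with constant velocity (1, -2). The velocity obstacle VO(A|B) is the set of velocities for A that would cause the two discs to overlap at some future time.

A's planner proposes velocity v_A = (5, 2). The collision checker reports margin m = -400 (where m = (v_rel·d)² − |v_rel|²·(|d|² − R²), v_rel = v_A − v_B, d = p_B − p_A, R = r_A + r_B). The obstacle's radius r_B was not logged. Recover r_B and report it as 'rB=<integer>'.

m = -400
d = (-17, -2);  v_rel = (4, 4),  |v_rel|² = 32
v_rel×d = (4)·(-2) − (4)·(-17) = 60
since m = R²·32 − 60²:  R² = (3600 + -400) / 32 = 100
R = √100 = 10  ⇒  r_B = 10 − 8 = 2

rB=2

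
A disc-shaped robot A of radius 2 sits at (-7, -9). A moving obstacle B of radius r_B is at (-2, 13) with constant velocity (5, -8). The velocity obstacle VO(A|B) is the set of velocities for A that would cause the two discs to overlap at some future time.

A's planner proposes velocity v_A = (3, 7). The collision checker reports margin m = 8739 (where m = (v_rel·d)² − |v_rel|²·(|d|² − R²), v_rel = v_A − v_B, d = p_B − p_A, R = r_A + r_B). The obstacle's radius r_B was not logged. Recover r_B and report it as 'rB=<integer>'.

m = 8739
d = (5, 22);  v_rel = (-2, 15),  |v_rel|² = 229
v_rel×d = (-2)·(22) − (15)·(5) = -119
since m = R²·229 − (-119)²:  R² = (14161 + 8739) / 229 = 100
R = √100 = 10  ⇒  r_B = 10 − 2 = 8

rB=8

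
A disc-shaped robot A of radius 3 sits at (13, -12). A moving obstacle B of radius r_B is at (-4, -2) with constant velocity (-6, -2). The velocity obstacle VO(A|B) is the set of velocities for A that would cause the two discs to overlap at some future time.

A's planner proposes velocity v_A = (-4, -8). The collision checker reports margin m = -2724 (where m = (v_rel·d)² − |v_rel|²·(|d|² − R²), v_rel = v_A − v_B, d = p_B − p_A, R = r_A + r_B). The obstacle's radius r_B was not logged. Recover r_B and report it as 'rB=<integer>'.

m = -2724
d = (-17, 10);  v_rel = (2, -6),  |v_rel|² = 40
v_rel×d = (2)·(10) − (-6)·(-17) = -82
since m = R²·40 − (-82)²:  R² = (6724 + -2724) / 40 = 100
R = √100 = 10  ⇒  r_B = 10 − 3 = 7

rB=7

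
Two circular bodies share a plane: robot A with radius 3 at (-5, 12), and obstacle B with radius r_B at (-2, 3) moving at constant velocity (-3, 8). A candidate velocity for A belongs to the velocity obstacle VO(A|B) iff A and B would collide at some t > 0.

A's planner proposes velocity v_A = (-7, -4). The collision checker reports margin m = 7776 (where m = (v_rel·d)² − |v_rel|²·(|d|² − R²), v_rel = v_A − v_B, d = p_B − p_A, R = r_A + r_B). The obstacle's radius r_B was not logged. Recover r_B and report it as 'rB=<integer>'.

m = 7776
d = (3, -9);  v_rel = (-4, -12),  |v_rel|² = 160
v_rel×d = (-4)·(-9) − (-12)·(3) = 72
since m = R²·160 − 72²:  R² = (5184 + 7776) / 160 = 81
R = √81 = 9  ⇒  r_B = 9 − 3 = 6

rB=6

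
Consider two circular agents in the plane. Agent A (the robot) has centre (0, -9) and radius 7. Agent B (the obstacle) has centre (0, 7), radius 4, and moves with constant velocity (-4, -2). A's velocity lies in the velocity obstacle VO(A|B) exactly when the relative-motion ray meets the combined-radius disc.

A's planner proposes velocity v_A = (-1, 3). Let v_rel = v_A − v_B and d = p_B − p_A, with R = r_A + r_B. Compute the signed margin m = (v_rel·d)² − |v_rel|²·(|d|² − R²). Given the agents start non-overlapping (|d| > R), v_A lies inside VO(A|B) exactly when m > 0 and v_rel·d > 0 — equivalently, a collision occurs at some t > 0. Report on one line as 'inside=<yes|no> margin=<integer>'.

d = (0, 16),  |d|² = 256;  R = 7+4 = 11,  c = 256−11² = 135
v_rel = (3, 5),  |v_rel|² = 34;  v_rel·d = (3)·(0) + (5)·(16) = 80
34·t² − 160·t + 135 = 0  ⇒  m = 80² − 34·135 = 1810
m = 1810 > 0,  v_rel·d = 80 > 0  ⇒  inside

inside=yes margin=1810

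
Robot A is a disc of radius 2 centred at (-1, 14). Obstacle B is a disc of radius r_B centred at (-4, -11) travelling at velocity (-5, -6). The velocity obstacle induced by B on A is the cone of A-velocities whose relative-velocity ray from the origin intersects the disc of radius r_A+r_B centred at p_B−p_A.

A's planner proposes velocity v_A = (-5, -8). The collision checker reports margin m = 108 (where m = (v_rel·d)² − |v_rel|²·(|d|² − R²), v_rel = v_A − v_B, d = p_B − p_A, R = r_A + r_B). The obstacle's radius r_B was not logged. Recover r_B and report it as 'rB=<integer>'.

m = 108
d = (-3, -25);  v_rel = (0, -2),  |v_rel|² = 4
v_rel×d = (0)·(-25) − (-2)·(-3) = -6
since m = R²·4 − (-6)²:  R² = (36 + 108) / 4 = 36
R = √36 = 6  ⇒  r_B = 6 − 2 = 4

rB=4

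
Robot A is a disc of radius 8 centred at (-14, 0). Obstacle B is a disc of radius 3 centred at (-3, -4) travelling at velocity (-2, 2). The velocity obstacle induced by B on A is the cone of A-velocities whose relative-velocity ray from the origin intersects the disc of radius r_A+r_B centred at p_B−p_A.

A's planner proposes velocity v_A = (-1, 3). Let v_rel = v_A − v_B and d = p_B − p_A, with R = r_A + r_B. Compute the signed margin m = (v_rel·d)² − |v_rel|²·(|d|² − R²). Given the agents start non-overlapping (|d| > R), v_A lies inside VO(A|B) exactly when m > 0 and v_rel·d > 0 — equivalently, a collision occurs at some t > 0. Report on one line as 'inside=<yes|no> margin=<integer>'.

d = (11, -4),  |d|² = 137;  R = 8+3 = 11,  c = 137−11² = 16
v_rel = (1, 1),  |v_rel|² = 2;  v_rel·d = (1)·(11) + (1)·(-4) = 7
2·t² − 14·t + 16 = 0  ⇒  m = 7² − 2·16 = 17
m = 17 > 0,  v_rel·d = 7 > 0  ⇒  inside

inside=yes margin=17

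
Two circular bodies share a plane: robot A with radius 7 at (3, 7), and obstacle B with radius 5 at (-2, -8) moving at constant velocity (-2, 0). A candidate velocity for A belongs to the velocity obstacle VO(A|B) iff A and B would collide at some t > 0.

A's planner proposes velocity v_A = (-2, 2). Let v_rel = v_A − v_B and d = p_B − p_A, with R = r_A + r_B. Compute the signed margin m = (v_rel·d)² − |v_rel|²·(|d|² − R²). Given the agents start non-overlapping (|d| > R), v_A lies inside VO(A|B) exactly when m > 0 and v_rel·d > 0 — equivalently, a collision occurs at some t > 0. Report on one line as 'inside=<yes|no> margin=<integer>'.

d = (-5, -15),  |d|² = 250;  R = 7+5 = 12,  c = 250−12² = 106
v_rel = (0, 2),  |v_rel|² = 4;  v_rel·d = (0)·(-5) + (2)·(-15) = -30
4·t² + 60·t + 106 = 0  ⇒  m = (-30)² − 4·106 = 476
m = 476 > 0,  v_rel·d = -30 < 0  ⇒  outside

inside=no margin=476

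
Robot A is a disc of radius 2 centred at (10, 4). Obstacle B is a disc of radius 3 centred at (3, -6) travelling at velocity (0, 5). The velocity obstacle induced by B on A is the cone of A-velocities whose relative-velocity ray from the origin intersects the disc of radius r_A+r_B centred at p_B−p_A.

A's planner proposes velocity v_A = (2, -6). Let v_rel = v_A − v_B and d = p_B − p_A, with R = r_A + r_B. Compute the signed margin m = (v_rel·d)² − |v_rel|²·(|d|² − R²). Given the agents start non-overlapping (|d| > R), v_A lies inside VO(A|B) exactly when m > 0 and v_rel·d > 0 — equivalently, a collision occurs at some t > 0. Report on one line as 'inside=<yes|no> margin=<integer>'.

d = (-7, -10),  |d|² = 149;  R = 2+3 = 5,  c = 149−5² = 124
v_rel = (2, -11),  |v_rel|² = 125;  v_rel·d = (2)·(-7) + (-11)·(-10) = 96
125·t² − 192·t + 124 = 0  ⇒  m = 96² − 125·124 = -6284
m = -6284 < 0,  v_rel·d = 96 > 0  ⇒  outside

inside=no margin=-6284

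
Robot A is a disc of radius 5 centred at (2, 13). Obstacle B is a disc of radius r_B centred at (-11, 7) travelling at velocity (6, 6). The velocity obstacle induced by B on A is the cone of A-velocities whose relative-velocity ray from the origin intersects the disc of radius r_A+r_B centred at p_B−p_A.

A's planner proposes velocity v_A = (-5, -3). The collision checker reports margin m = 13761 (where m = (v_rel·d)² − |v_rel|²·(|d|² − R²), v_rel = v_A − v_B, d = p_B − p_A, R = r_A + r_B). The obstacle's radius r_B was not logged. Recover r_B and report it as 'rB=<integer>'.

m = 13761
d = (-13, -6);  v_rel = (-11, -9),  |v_rel|² = 202
v_rel×d = (-11)·(-6) − (-9)·(-13) = -51
since m = R²·202 − (-51)²:  R² = (2601 + 13761) / 202 = 81
R = √81 = 9  ⇒  r_B = 9 − 5 = 4

rB=4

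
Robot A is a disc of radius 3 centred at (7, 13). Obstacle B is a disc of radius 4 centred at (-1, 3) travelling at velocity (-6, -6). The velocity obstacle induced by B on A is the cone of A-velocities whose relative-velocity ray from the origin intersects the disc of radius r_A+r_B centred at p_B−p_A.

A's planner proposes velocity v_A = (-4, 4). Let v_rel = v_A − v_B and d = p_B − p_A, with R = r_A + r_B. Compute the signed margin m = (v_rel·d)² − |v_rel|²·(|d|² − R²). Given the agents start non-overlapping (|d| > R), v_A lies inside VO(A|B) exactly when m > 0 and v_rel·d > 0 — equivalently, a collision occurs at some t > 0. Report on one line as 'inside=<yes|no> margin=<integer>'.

d = (-8, -10),  |d|² = 164;  R = 3+4 = 7,  c = 164−7² = 115
v_rel = (2, 10),  |v_rel|² = 104;  v_rel·d = (2)·(-8) + (10)·(-10) = -116
104·t² + 232·t + 115 = 0  ⇒  m = (-116)² − 104·115 = 1496
m = 1496 > 0,  v_rel·d = -116 < 0  ⇒  outside

inside=no margin=1496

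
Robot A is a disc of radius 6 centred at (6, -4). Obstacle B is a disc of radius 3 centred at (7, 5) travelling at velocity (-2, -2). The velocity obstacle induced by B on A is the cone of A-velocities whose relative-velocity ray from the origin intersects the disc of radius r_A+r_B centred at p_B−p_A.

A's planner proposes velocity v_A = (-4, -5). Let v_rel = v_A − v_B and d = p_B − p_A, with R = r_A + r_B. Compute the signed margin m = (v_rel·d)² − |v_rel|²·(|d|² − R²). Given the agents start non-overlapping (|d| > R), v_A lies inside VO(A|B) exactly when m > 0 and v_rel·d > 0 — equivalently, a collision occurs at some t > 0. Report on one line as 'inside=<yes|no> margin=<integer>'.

d = (1, 9),  |d|² = 82;  R = 6+3 = 9,  c = 82−9² = 1
v_rel = (-2, -3),  |v_rel|² = 13;  v_rel·d = (-2)·(1) + (-3)·(9) = -29
13·t² + 58·t + 1 = 0  ⇒  m = (-29)² − 13·1 = 828
m = 828 > 0,  v_rel·d = -29 < 0  ⇒  outside

inside=no margin=828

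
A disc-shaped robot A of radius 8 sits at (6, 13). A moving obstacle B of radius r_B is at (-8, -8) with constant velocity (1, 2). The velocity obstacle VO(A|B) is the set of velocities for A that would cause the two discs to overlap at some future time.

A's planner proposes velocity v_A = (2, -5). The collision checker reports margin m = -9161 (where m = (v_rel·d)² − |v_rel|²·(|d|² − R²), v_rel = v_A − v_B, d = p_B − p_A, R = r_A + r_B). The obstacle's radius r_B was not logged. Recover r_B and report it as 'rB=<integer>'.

m = -9161
d = (-14, -21);  v_rel = (1, -7),  |v_rel|² = 50
v_rel×d = (1)·(-21) − (-7)·(-14) = -119
since m = R²·50 − (-119)²:  R² = (14161 + -9161) / 50 = 100
R = √100 = 10  ⇒  r_B = 10 − 8 = 2

rB=2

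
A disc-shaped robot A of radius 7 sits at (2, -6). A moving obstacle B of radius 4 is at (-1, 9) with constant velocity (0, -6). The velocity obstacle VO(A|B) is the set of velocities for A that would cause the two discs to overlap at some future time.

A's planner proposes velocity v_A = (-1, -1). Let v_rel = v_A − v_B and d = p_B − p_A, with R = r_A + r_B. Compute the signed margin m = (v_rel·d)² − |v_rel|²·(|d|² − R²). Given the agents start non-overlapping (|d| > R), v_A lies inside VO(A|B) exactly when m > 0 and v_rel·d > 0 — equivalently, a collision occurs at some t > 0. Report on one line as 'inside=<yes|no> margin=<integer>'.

d = (-3, 15),  |d|² = 234;  R = 7+4 = 11,  c = 234−11² = 113
v_rel = (-1, 5),  |v_rel|² = 26;  v_rel·d = (-1)·(-3) + (5)·(15) = 78
26·t² − 156·t + 113 = 0  ⇒  m = 78² − 26·113 = 3146
m = 3146 > 0,  v_rel·d = 78 > 0  ⇒  inside

inside=yes margin=3146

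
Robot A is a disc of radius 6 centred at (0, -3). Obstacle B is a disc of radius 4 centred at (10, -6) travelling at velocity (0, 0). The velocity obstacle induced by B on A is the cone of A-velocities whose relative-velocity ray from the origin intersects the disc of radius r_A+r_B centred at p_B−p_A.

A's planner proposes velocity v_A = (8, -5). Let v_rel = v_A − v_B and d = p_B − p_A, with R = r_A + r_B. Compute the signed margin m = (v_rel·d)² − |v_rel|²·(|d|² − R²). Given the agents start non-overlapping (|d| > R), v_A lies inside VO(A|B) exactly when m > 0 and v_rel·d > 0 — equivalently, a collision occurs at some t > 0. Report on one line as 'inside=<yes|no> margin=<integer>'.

d = (10, -3),  |d|² = 109;  R = 6+4 = 10,  c = 109−10² = 9
v_rel = (8, -5),  |v_rel|² = 89;  v_rel·d = (8)·(10) + (-5)·(-3) = 95
89·t² − 190·t + 9 = 0  ⇒  m = 95² − 89·9 = 8224
m = 8224 > 0,  v_rel·d = 95 > 0  ⇒  inside

inside=yes margin=8224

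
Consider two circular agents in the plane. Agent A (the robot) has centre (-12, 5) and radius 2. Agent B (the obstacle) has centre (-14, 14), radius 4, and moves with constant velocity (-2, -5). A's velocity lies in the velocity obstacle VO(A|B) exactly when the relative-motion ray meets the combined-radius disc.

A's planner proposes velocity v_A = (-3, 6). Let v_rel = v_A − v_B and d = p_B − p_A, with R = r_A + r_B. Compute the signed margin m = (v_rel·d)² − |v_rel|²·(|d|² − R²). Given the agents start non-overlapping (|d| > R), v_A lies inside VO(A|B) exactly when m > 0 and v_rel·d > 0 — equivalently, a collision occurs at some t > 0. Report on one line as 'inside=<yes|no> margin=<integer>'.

d = (-2, 9),  |d|² = 85;  R = 2+4 = 6,  c = 85−6² = 49
v_rel = (-1, 11),  |v_rel|² = 122;  v_rel·d = (-1)·(-2) + (11)·(9) = 101
122·t² − 202·t + 49 = 0  ⇒  m = 101² − 122·49 = 4223
m = 4223 > 0,  v_rel·d = 101 > 0  ⇒  inside

inside=yes margin=4223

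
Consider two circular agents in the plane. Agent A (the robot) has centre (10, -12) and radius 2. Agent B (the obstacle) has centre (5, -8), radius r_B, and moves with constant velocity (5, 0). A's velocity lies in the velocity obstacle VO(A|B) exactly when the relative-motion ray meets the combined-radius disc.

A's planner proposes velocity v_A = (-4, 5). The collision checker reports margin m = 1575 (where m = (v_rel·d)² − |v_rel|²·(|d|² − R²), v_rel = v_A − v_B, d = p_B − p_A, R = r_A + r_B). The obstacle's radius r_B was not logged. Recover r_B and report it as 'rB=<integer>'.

m = 1575
d = (-5, 4);  v_rel = (-9, 5),  |v_rel|² = 106
v_rel×d = (-9)·(4) − (5)·(-5) = -11
since m = R²·106 − (-11)²:  R² = (121 + 1575) / 106 = 16
R = √16 = 4  ⇒  r_B = 4 − 2 = 2

rB=2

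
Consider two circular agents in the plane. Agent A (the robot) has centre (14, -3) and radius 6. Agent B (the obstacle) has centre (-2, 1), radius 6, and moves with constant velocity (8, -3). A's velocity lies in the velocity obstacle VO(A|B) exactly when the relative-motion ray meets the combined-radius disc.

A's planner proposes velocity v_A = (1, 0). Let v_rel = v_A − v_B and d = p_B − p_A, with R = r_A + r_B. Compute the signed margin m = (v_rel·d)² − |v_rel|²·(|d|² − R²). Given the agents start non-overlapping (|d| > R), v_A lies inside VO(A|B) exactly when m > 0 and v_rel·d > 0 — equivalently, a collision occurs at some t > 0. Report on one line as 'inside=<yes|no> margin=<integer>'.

d = (-16, 4),  |d|² = 272;  R = 6+6 = 12,  c = 272−12² = 128
v_rel = (-7, 3),  |v_rel|² = 58;  v_rel·d = (-7)·(-16) + (3)·(4) = 124
58·t² − 248·t + 128 = 0  ⇒  m = 124² − 58·128 = 7952
m = 7952 > 0,  v_rel·d = 124 > 0  ⇒  inside

inside=yes margin=7952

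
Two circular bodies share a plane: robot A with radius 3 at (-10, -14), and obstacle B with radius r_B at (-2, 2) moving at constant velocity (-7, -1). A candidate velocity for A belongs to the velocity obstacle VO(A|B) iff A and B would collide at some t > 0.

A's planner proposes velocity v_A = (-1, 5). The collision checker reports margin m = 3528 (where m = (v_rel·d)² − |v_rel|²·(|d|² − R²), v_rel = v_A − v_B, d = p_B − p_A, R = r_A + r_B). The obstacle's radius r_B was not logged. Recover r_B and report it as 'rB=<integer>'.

m = 3528
d = (8, 16);  v_rel = (6, 6),  |v_rel|² = 72
v_rel×d = (6)·(16) − (6)·(8) = 48
since m = R²·72 − 48²:  R² = (2304 + 3528) / 72 = 81
R = √81 = 9  ⇒  r_B = 9 − 3 = 6

rB=6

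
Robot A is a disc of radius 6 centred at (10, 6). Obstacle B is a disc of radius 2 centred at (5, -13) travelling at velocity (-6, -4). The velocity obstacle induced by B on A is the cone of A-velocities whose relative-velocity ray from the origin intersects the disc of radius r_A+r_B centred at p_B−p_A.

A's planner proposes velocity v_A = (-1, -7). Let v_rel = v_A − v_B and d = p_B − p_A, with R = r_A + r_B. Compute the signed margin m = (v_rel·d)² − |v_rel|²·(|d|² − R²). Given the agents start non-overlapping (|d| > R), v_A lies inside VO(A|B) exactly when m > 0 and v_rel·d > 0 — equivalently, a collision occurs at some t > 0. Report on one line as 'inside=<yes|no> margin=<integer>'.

d = (-5, -19),  |d|² = 386;  R = 6+2 = 8,  c = 386−8² = 322
v_rel = (5, -3),  |v_rel|² = 34;  v_rel·d = (5)·(-5) + (-3)·(-19) = 32
34·t² − 64·t + 322 = 0  ⇒  m = 32² − 34·322 = -9924
m = -9924 < 0,  v_rel·d = 32 > 0  ⇒  outside

inside=no margin=-9924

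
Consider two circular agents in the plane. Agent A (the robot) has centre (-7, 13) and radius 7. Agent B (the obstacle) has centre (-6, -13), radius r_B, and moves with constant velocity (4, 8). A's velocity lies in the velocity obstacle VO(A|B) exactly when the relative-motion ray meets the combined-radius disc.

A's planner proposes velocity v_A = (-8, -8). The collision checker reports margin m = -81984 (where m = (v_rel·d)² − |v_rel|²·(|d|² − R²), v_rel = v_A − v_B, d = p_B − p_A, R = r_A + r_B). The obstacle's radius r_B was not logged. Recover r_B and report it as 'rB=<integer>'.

m = -81984
d = (1, -26);  v_rel = (-12, -16),  |v_rel|² = 400
v_rel×d = (-12)·(-26) − (-16)·(1) = 328
since m = R²·400 − 328²:  R² = (107584 + -81984) / 400 = 64
R = √64 = 8  ⇒  r_B = 8 − 7 = 1

rB=1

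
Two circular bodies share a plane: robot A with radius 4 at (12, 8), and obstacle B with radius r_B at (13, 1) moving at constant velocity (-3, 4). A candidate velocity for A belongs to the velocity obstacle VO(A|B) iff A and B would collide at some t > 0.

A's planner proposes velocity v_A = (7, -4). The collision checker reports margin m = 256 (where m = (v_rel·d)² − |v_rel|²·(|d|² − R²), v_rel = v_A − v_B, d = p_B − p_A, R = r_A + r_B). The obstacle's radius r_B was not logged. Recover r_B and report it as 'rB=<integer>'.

m = 256
d = (1, -7);  v_rel = (10, -8),  |v_rel|² = 164
v_rel×d = (10)·(-7) − (-8)·(1) = -62
since m = R²·164 − (-62)²:  R² = (3844 + 256) / 164 = 25
R = √25 = 5  ⇒  r_B = 5 − 4 = 1

rB=1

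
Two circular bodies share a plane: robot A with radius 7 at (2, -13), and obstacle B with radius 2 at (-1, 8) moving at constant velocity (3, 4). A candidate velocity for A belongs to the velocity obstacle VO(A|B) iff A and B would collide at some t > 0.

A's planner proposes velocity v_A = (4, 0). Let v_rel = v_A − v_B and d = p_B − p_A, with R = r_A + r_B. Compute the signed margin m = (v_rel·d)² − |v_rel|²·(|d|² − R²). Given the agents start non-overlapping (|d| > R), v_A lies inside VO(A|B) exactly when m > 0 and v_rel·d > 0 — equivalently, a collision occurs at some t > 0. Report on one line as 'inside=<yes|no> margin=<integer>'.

d = (-3, 21),  |d|² = 450;  R = 7+2 = 9,  c = 450−9² = 369
v_rel = (1, -4),  |v_rel|² = 17;  v_rel·d = (1)·(-3) + (-4)·(21) = -87
17·t² + 174·t + 369 = 0  ⇒  m = (-87)² − 17·369 = 1296
m = 1296 > 0,  v_rel·d = -87 < 0  ⇒  outside

inside=no margin=1296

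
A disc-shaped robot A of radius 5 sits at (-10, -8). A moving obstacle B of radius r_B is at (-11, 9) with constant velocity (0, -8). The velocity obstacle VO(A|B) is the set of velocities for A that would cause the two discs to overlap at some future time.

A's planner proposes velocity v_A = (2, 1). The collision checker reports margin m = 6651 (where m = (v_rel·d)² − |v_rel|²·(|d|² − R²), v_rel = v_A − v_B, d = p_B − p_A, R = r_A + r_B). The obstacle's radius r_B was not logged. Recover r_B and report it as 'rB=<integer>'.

m = 6651
d = (-1, 17);  v_rel = (2, 9),  |v_rel|² = 85
v_rel×d = (2)·(17) − (9)·(-1) = 43
since m = R²·85 − 43²:  R² = (1849 + 6651) / 85 = 100
R = √100 = 10  ⇒  r_B = 10 − 5 = 5

rB=5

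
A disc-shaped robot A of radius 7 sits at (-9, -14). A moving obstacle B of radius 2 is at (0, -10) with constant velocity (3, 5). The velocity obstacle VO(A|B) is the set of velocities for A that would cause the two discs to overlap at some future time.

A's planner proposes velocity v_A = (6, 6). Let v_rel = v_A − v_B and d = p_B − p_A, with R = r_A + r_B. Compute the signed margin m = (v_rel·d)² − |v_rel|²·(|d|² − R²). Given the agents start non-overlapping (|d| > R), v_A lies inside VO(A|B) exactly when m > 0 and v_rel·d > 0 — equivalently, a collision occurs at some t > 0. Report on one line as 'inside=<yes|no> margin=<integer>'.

d = (9, 4),  |d|² = 97;  R = 7+2 = 9,  c = 97−9² = 16
v_rel = (3, 1),  |v_rel|² = 10;  v_rel·d = (3)·(9) + (1)·(4) = 31
10·t² − 62·t + 16 = 0  ⇒  m = 31² − 10·16 = 801
m = 801 > 0,  v_rel·d = 31 > 0  ⇒  inside

inside=yes margin=801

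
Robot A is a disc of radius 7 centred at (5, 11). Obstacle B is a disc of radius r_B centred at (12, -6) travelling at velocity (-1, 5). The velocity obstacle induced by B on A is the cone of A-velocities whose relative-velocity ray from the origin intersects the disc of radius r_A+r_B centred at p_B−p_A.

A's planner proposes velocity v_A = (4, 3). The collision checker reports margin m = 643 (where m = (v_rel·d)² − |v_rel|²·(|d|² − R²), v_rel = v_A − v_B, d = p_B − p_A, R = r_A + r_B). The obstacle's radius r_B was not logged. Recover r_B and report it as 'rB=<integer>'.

m = 643
d = (7, -17);  v_rel = (5, -2),  |v_rel|² = 29
v_rel×d = (5)·(-17) − (-2)·(7) = -71
since m = R²·29 − (-71)²:  R² = (5041 + 643) / 29 = 196
R = √196 = 14  ⇒  r_B = 14 − 7 = 7

rB=7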